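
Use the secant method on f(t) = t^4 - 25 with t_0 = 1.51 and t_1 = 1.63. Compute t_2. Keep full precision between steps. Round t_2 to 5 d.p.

2.78731

f(t_0) = -19.801144, f(t_1) = -17.940882
t_2 = 1.630000 - (-17.940882)·(1.630000 - 1.510000)/(-17.940882 - (-19.801144)) = 2.787314; f(t_2) = 35.359173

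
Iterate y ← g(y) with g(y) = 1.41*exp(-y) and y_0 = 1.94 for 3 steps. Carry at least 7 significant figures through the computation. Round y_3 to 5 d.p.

y_1 = g(1.940000) = 0.202623
y_2 = g(0.202623) = 1.151387
y_3 = g(1.151387) = 0.445839

0.44584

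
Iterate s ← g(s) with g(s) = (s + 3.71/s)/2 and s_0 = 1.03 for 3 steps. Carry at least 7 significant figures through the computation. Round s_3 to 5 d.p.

s_1 = g(1.030000) = 2.315971
s_2 = g(2.315971) = 1.958945
s_3 = g(1.958945) = 1.926411

1.92641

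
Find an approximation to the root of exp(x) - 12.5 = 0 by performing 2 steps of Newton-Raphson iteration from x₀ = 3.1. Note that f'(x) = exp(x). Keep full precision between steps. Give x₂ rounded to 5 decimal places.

x_0 = 3.100000: f = 9.697951, f' = 22.197951 → x_1 = 3.100000 - (9.697951)/(22.197951) = 2.663115
x_1 = 2.663115: f = 1.840892, f' = 14.340892 → x_2 = 2.663115 - (1.840892)/(14.340892) = 2.534748

2.53475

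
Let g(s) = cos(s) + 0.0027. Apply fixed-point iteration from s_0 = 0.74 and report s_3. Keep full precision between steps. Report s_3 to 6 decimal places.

s_1 = g(0.740000) = 0.741169
s_2 = g(0.741169) = 0.740380
s_3 = g(0.740380) = 0.740912

0.740912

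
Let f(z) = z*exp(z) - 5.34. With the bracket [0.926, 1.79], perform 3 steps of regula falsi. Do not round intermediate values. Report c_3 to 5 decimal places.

f(0.926000) = -3.002414, f(1.790000) = 5.381120
step 1: c = 1.235426, f(c) = -1.090326 < 0 → new bracket [1.235426, 1.790000]
step 2: c = 1.328862, f(c) = -0.321227 < 0 → new bracket [1.328862, 1.790000]
step 3: c = 1.354839, f(c) = -0.088456 < 0 → new bracket [1.354839, 1.790000]

1.35484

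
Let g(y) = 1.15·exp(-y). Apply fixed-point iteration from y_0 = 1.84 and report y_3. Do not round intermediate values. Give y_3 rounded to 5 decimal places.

y_1 = g(1.840000) = 0.182640
y_2 = g(0.182640) = 0.958028
y_3 = g(0.958028) = 0.441196

0.44120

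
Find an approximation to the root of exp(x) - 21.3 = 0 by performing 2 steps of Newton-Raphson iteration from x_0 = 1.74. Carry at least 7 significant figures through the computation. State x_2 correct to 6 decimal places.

3.720328

Newton update: x ← x − f(x)/f'(x).
f'(x) = exp(x)
x_0 = 1.740000: f = -15.602657, f' = 5.697343 → x_1 = 1.740000 - (-15.602657)/(5.697343) = 4.478585
x_1 = 4.478585: f = 66.809868, f' = 88.109868 → x_2 = 4.478585 - (66.809868)/(88.109868) = 3.720328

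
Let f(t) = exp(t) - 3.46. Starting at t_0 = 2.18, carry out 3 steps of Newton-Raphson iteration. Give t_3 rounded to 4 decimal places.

f'(t) = exp(t)
t_0 = 2.180000: f = 5.386306, f' = 8.846306 → t_1 = 2.180000 - (5.386306)/(8.846306) = 1.571124
t_1 = 1.571124: f = 1.352052, f' = 4.812052 → t_2 = 1.571124 - (1.352052)/(4.812052) = 1.290152
t_2 = 1.290152: f = 0.173337, f' = 3.633337 → t_3 = 1.290152 - (0.173337)/(3.633337) = 1.242444

1.2424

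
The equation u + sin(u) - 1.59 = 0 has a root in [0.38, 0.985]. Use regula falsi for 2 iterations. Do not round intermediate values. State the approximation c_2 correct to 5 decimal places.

f(0.380000) = -0.839080, f(0.985000) = 0.228272
step 1: c = 0.855610, f(c) = 0.020581 > 0 → new bracket [0.380000, 0.855610]
step 2: c = 0.844223, f(c) = 0.001679 > 0 → new bracket [0.380000, 0.844223]

0.84422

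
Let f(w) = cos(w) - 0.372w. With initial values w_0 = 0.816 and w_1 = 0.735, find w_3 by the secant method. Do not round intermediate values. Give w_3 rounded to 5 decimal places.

f(w_0) = 0.381588, f(w_1) = 0.468411
w_2 = 0.735000 - (0.468411)·(0.735000 - 0.816000)/(0.468411 - (0.381588)) = 1.171999; f(w_2) = -0.047673
w_3 = 1.171999 - (-0.047673)·(1.171999 - 0.735000)/(-0.047673 - (0.468411)) = 1.131631; f(w_3) = 0.004217

1.13163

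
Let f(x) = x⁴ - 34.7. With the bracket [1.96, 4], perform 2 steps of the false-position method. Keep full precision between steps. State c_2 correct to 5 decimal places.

2.24124

f(1.960000) = -19.942109, f(4.000000) = 221.300000
step 1: c = 2.128635, f(c) = -14.169245 < 0 → new bracket [2.128635, 4.000000]
step 2: c = 2.241244, f(c) = -9.467734 < 0 → new bracket [2.241244, 4.000000]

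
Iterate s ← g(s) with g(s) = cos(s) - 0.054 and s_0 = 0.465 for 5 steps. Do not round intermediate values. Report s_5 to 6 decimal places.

s_1 = g(0.465000) = 0.839822
s_2 = g(0.839822) = 0.613596
s_3 = g(0.613596) = 0.763583
s_4 = g(0.763583) = 0.668363
s_5 = g(0.668363) = 0.730837

0.730837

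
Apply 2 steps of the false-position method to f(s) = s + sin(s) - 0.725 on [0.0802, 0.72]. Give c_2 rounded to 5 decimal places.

0.36677

False-position update: c = (a·f(b) − b·f(a))/(f(b) − f(a)); replace the endpoint whose sign matches f(c).
f(0.080200) = -0.564686, f(0.720000) = 0.654385
step 1: c = 0.376562, f(c) = 0.019287 > 0 → new bracket [0.080200, 0.376562]
step 2: c = 0.366774, f(c) = 0.000379 > 0 → new bracket [0.080200, 0.366774]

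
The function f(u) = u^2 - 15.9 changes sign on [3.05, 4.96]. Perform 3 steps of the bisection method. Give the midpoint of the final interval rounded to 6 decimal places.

3.885625

f(3.050000) = -6.597500, f(4.960000) = 8.701600 (opposite signs)
step 1: m = 4.005000, f(m) = 0.140025 > 0 → root in [3.050000, 4.005000]
step 2: m = 3.527500, f(m) = -3.456744 < 0 → root in [3.527500, 4.005000]
step 3: m = 3.766250, f(m) = -1.715361 < 0 → root in [3.766250, 4.005000]
Midpoint of [3.766250, 4.005000] = 3.885625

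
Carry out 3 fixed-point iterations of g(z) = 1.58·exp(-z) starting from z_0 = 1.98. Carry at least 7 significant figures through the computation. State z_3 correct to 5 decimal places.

0.44357

z_1 = g(1.980000) = 0.218149
z_2 = g(0.218149) = 1.270328
z_3 = g(1.270328) = 0.443568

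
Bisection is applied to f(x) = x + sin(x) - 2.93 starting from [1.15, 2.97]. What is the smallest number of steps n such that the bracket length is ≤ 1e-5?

18

Initial width b − a = 2.97 − 1.15 = 1.820000.
After n steps the width is (b−a)/2^n; need (b−a)/2^n ≤ 1e-5.
So n ≥ log₂(1.820000/1e-5) = log₂(182000.0000) ≈ 17.4736.
Hence n = 18.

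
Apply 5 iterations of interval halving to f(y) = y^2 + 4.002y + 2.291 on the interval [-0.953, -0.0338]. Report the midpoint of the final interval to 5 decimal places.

f(-0.953000) = -0.614697, f(-0.033800) = 2.156875 (opposite signs)
step 1: m = -0.493400, f(m) = 0.559857 > 0 → root in [-0.953000, -0.493400]
step 2: m = -0.723200, f(m) = -0.080228 < 0 → root in [-0.723200, -0.493400]
step 3: m = -0.608300, f(m) = 0.226612 > 0 → root in [-0.723200, -0.608300]
step 4: m = -0.665750, f(m) = 0.069892 > 0 → root in [-0.723200, -0.665750]
step 5: m = -0.694475, f(m) = -0.005993 < 0 → root in [-0.694475, -0.665750]
Midpoint of [-0.694475, -0.665750] = -0.680112

-0.68011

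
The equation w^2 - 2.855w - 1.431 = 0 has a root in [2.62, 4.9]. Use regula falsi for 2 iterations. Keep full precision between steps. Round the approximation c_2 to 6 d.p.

f(2.620000) = -2.046700, f(4.900000) = 8.589500
step 1: c = 3.058735, f(c) = -0.807828 < 0 → new bracket [3.058735, 4.900000]
step 2: c = 3.217017, f(c) = -0.266385 < 0 → new bracket [3.217017, 4.900000]

3.217017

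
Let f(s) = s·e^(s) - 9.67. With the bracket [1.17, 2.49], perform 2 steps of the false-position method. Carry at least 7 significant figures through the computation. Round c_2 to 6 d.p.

1.609789

False-position update: c = (a·f(b) − b·f(a))/(f(b) − f(a)); replace the endpoint whose sign matches f(c).
f(1.170000) = -5.900269, f(2.490000) = 20.362578
step 1: c = 1.466554, f(c) = -3.313553 < 0 → new bracket [1.466554, 2.490000]
step 2: c = 1.609789, f(c) = -1.618232 < 0 → new bracket [1.609789, 2.490000]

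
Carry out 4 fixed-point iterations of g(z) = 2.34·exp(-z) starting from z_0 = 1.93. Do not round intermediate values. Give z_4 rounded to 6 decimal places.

z_1 = g(1.930000) = 0.339647
z_2 = g(0.339647) = 1.666131
z_3 = g(1.666131) = 0.442206
z_4 = g(0.442206) = 1.503725

1.503725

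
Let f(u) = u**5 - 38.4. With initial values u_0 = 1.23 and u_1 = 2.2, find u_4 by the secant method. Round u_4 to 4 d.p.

f(u_0) = -35.584694, f(u_1) = 13.136320
u_2 = 2.200000 - (13.136320)·(2.200000 - 1.230000)/(13.136320 - (-35.584694)) = 1.938465; f(u_2) = -11.029024
u_3 = 1.938465 - (-11.029024)·(1.938465 - 2.200000)/(-11.029024 - (13.136320)) = 2.057829; f(u_3) = -1.498263
u_4 = 2.057829 - (-1.498263)·(2.057829 - 1.938465)/(-1.498263 - (-11.029024)) = 2.076594; f(u_4) = 0.215147

2.0766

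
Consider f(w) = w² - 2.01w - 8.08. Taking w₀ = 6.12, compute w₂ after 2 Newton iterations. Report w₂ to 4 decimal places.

Newton update: w ← w − f(w)/f'(w).
f'(w) = 2w - 2.01
w_0 = 6.120000: f = 17.073200, f' = 10.230000 → w_1 = 6.120000 - (17.073200)/(10.230000) = 4.451065
w_1 = 4.451065: f = 2.785342, f' = 6.892131 → w_2 = 4.451065 - (2.785342)/(6.892131) = 4.046932

4.0469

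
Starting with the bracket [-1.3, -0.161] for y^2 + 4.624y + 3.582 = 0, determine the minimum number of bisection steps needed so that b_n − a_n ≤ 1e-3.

Initial width b − a = -0.161 − -1.3 = 1.139000.
After n steps the width is (b−a)/2^n; need (b−a)/2^n ≤ 1e-3.
So n ≥ log₂(1.139000/1e-3) = log₂(1139.0000) ≈ 10.1536.
Hence n = 11.

11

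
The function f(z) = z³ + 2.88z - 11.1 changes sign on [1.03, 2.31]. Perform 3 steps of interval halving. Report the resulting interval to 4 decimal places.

f(1.030000) = -7.040873, f(2.310000) = 7.879191 (opposite signs)
step 1: m = 1.670000, f(m) = -1.632937 < 0 → root in [1.670000, 2.310000]
step 2: m = 1.990000, f(m) = 2.511799 > 0 → root in [1.670000, 1.990000]
step 3: m = 1.830000, f(m) = 0.298887 > 0 → root in [1.670000, 1.830000]

[1.6700, 1.8300]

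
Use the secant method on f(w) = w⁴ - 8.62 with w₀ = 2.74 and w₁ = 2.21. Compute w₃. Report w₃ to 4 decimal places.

1.7918

Secant update: w_(k+1) = w_k − f(w_k)·(w_k − w_(k-1))/(f(w_k) − f(w_(k-1))).
f(w_0) = 47.744058, f(w_1) = 15.234433
w_2 = 2.210000 - (15.234433)·(2.210000 - 2.740000)/(15.234433 - (47.744058)) = 1.961635; f(w_2) = 6.187199
w_3 = 1.961635 - (6.187199)·(1.961635 - 2.210000)/(6.187199 - (15.234433)) = 1.791784; f(w_3) = 1.687245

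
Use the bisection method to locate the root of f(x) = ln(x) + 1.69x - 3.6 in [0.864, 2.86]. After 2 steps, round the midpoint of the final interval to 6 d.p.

1.612500

f(0.864000) = -2.286023, f(2.860000) = 2.284222 (opposite signs)
step 1: m = 1.862000, f(m) = 0.168431 > 0 → root in [0.864000, 1.862000]
step 2: m = 1.363000, f(m) = -0.986842 < 0 → root in [1.363000, 1.862000]
Midpoint of [1.363000, 1.862000] = 1.612500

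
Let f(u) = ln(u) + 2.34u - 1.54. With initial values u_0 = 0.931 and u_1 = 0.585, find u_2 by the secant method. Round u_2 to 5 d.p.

f(u_0) = 0.567044, f(u_1) = -0.707243
u_2 = 0.585000 - (-0.707243)·(0.585000 - 0.931000)/(-0.707243 - (0.567044)) = 0.777034; f(u_2) = 0.025988

0.77703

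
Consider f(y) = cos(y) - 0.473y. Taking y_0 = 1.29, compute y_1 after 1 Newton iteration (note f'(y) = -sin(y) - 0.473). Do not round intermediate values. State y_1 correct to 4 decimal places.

1.0577

y_0 = 1.290000: f = -0.333049, f' = -1.433835 → y_1 = 1.290000 - (-0.333049)/(-1.433835) = 1.057721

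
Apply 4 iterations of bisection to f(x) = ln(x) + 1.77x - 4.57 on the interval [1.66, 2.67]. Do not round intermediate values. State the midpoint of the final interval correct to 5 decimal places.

f(1.660000) = -1.124982, f(2.670000) = 1.137978 (opposite signs)
step 1: m = 2.165000, f(m) = 0.034470 > 0 → root in [1.660000, 2.165000]
step 2: m = 1.912500, f(m) = -0.536464 < 0 → root in [1.912500, 2.165000]
step 3: m = 2.038750, f(m) = -0.249076 < 0 → root in [2.038750, 2.165000]
step 4: m = 2.101875, f(m) = -0.106851 < 0 → root in [2.101875, 2.165000]
Midpoint of [2.101875, 2.165000] = 2.133438

2.13344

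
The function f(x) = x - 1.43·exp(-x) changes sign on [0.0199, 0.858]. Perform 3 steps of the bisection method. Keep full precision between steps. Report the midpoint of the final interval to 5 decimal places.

0.70086

f(0.019900) = -1.381924, f(0.858000) = 0.251667 (opposite signs)
step 1: m = 0.438950, f(m) = -0.482990 < 0 → root in [0.438950, 0.858000]
step 2: m = 0.648475, f(m) = -0.099190 < 0 → root in [0.648475, 0.858000]
step 3: m = 0.753238, f(m) = 0.079937 > 0 → root in [0.648475, 0.753238]
Midpoint of [0.648475, 0.753238] = 0.700856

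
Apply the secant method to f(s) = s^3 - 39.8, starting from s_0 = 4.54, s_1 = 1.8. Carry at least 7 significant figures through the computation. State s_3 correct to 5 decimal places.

3.84960

f(s_0) = 53.776664, f(s_1) = -33.968000
s_2 = 1.800000 - (-33.968000)·(1.800000 - 4.540000)/(-33.968000 - (53.776664)) = 2.860718; f(s_2) = -16.388728
s_3 = 2.860718 - (-16.388728)·(2.860718 - 1.800000)/(-16.388728 - (-33.968000)) = 3.849599; f(s_3) = 17.248796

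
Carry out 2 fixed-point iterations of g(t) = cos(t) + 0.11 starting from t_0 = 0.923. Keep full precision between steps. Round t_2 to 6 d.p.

0.866121

t_1 = g(0.923000) = 0.713431
t_2 = g(0.713431) = 0.866121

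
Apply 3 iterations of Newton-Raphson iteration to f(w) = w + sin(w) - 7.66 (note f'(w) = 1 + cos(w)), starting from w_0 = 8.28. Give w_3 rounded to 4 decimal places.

7.0004

w_0 = 8.280000: f = 1.530618, f' = 0.586752 → w_1 = 8.280000 - (1.530618)/(0.586752) = 5.671369
w_1 = 5.671369: f = -2.562986, f' = 1.818606 → w_2 = 5.671369 - (-2.562986)/(1.818606) = 7.080682
w_2 = 7.080682: f = 0.136292, f' = 1.698500 → w_3 = 7.080682 - (0.136292)/(1.698500) = 7.000440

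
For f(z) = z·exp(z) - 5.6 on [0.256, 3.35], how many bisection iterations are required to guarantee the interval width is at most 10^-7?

Initial width b − a = 3.35 − 0.256 = 3.094000.
After n steps the width is (b−a)/2^n; need (b−a)/2^n ≤ 10^-7.
So n ≥ log₂(3.094000/10^-7) = log₂(30940000.0000) ≈ 24.8830.
Hence n = 25.

25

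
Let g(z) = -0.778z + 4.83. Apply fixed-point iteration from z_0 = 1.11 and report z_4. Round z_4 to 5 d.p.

2.12795

z_1 = g(1.110000) = 3.966420
z_2 = g(3.966420) = 1.744125
z_3 = g(1.744125) = 3.473071
z_4 = g(3.473071) = 2.127951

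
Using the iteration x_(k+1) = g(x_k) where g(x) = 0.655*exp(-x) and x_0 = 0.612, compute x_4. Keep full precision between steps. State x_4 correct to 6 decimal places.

x_1 = g(0.612000) = 0.355184
x_2 = g(0.355184) = 0.459184
x_3 = g(0.459184) = 0.413828
x_4 = g(0.413828) = 0.433030

0.433030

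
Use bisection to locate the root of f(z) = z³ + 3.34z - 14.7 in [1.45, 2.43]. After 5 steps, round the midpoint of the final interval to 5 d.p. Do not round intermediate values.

2.01656

f(1.450000) = -6.808375, f(2.430000) = 7.765107 (opposite signs)
step 1: m = 1.940000, f(m) = -0.919016 < 0 → root in [1.940000, 2.430000]
step 2: m = 2.185000, f(m) = 3.029582 > 0 → root in [1.940000, 2.185000]
step 3: m = 2.062500, f(m) = 0.962432 > 0 → root in [1.940000, 2.062500]
step 4: m = 2.001250, f(m) = -0.000816 < 0 → root in [2.001250, 2.062500]
step 5: m = 2.031875, f(m) = 0.475091 > 0 → root in [2.001250, 2.031875]
Midpoint of [2.001250, 2.031875] = 2.016563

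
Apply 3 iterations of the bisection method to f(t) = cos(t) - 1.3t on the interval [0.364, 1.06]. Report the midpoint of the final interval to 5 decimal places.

f(0.364000) = 0.461280, f(1.060000) = -0.889128 (opposite signs)
step 1: m = 0.712000, f(m) = -0.168543 < 0 → root in [0.364000, 0.712000]
step 2: m = 0.538000, f(m) = 0.159335 > 0 → root in [0.538000, 0.712000]
step 3: m = 0.625000, f(m) = -0.001537 < 0 → root in [0.538000, 0.625000]
Midpoint of [0.538000, 0.625000] = 0.581500

0.58150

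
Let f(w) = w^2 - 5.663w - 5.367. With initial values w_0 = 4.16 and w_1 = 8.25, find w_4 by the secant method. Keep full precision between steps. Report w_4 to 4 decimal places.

f(w_0) = -11.619480, f(w_1) = 15.975750
w_2 = 8.250000 - (15.975750)·(8.250000 - 4.160000)/(15.975750 - (-11.619480)) = 5.882170; f(w_2) = -4.077806
w_3 = 5.882170 - (-4.077806)·(5.882170 - 8.250000)/(-4.077806 - (15.975750)) = 6.363658; f(w_3) = -0.908251
w_4 = 6.363658 - (-0.908251)·(6.363658 - 5.882170)/(-0.908251 - (-4.077806)) = 6.501631; f(w_4) = 0.085469

6.5016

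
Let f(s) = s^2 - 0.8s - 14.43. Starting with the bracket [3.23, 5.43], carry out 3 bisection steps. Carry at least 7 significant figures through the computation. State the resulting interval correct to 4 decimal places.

[4.0550, 4.3300]

f(3.230000) = -6.581100, f(5.430000) = 10.710900 (opposite signs)
step 1: m = 4.330000, f(m) = 0.854900 > 0 → root in [3.230000, 4.330000]
step 2: m = 3.780000, f(m) = -3.165600 < 0 → root in [3.780000, 4.330000]
step 3: m = 4.055000, f(m) = -1.230975 < 0 → root in [4.055000, 4.330000]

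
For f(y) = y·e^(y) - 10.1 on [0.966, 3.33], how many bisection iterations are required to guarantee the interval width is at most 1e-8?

28

Initial width b − a = 3.33 − 0.966 = 2.364000.
After n steps the width is (b−a)/2^n; need (b−a)/2^n ≤ 1e-8.
So n ≥ log₂(2.364000/1e-8) = log₂(236400000.0000) ≈ 27.8167.
Hence n = 28.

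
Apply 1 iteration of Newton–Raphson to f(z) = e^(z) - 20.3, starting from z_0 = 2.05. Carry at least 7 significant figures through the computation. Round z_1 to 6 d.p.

3.663319

f'(z) = e^(z)
z_0 = 2.050000: f = -12.532099, f' = 7.767901 → z_1 = 2.050000 - (-12.532099)/(7.767901) = 3.663319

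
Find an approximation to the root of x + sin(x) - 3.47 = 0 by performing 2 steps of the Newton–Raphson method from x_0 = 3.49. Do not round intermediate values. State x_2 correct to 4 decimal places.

-26.7219

Newton update: x ← x − f(x)/f'(x).
f'(x) = 1 + cos(x)
x_0 = 3.490000: f = -0.321401, f' = 0.060082 → x_1 = 3.490000 - (-0.321401)/(0.060082) = 8.839345
x_1 = 8.839345: f = 5.921905, f' = 0.166527 → x_2 = 8.839345 - (5.921905)/(0.166527) = -26.721869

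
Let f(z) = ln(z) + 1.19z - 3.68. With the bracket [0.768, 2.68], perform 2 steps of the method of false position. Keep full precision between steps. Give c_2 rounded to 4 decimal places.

2.3744

False-position update: c = (a·f(b) − b·f(a))/(f(b) − f(a)); replace the endpoint whose sign matches f(c).
f(0.768000) = -3.030046, f(2.680000) = 0.495017
step 1: c = 2.411502, f(c) = 0.069937 > 0 → new bracket [0.768000, 2.411502]
step 2: c = 2.374424, f(c) = 0.010319 > 0 → new bracket [0.768000, 2.374424]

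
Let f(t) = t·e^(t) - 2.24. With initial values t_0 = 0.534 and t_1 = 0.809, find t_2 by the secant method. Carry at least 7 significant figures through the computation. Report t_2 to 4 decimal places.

0.9375

f(t_0) = -1.329134, f(t_1) = -0.423260
t_2 = 0.809000 - (-0.423260)·(0.809000 - 0.534000)/(-0.423260 - (-1.329134)) = 0.937491; f(t_2) = 0.153945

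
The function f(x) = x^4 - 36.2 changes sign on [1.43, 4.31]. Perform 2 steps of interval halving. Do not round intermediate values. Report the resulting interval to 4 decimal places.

[2.1500, 2.8700]

f(1.430000) = -32.018384, f(4.310000) = 308.871491 (opposite signs)
step 1: m = 2.870000, f(m) = 31.646522 > 0 → root in [1.430000, 2.870000]
step 2: m = 2.150000, f(m) = -14.832494 < 0 → root in [2.150000, 2.870000]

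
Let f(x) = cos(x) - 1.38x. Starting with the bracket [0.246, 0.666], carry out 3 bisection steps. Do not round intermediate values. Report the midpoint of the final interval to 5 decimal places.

f(0.246000) = 0.630414, f(0.666000) = -0.132781 (opposite signs)
step 1: m = 0.456000, f(m) = 0.268541 > 0 → root in [0.456000, 0.666000]
step 2: m = 0.561000, f(m) = 0.072544 > 0 → root in [0.561000, 0.666000]
step 3: m = 0.613500, f(m) = -0.028992 < 0 → root in [0.561000, 0.613500]
Midpoint of [0.561000, 0.613500] = 0.587250

0.58725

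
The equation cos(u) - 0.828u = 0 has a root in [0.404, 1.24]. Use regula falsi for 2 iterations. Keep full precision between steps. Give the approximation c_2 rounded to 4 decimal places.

0.8193

False-position update: c = (a·f(b) − b·f(a))/(f(b) − f(a)); replace the endpoint whose sign matches f(c).
f(0.404000) = 0.584984, f(1.240000) = -0.701924
step 1: c = 0.784017, f(c) = 0.058917 > 0 → new bracket [0.784017, 1.240000]
step 2: c = 0.819327, f(c) = 0.004311 > 0 → new bracket [0.819327, 1.240000]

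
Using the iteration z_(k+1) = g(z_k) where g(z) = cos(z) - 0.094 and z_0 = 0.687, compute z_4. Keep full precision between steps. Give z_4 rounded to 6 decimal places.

z_1 = g(0.687000) = 0.679152
z_2 = g(0.679152) = 0.684106
z_3 = g(0.684106) = 0.680985
z_4 = g(0.680985) = 0.682953

0.682953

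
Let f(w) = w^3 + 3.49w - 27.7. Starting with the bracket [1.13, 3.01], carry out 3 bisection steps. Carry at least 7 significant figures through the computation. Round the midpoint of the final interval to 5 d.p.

2.65750

f(1.130000) = -22.313403, f(3.010000) = 10.075801 (opposite signs)
step 1: m = 2.070000, f(m) = -11.605957 < 0 → root in [2.070000, 3.010000]
step 2: m = 2.540000, f(m) = -2.448336 < 0 → root in [2.540000, 3.010000]
step 3: m = 2.775000, f(m) = 3.353984 > 0 → root in [2.540000, 2.775000]
Midpoint of [2.540000, 2.775000] = 2.657500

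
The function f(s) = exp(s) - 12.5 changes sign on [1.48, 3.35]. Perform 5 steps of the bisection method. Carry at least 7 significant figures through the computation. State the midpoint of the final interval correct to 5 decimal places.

f(1.480000) = -8.107054, f(3.350000) = 16.002734 (opposite signs)
step 1: m = 2.415000, f(m) = -1.310230 < 0 → root in [2.415000, 3.350000]
step 2: m = 2.882500, f(m) = 5.358865 > 0 → root in [2.415000, 2.882500]
step 3: m = 2.648750, f(m) = 1.636357 > 0 → root in [2.415000, 2.648750]
step 4: m = 2.531875, f(m) = 0.077066 > 0 → root in [2.415000, 2.531875]
step 5: m = 2.473438, f(m) = -0.636844 < 0 → root in [2.473438, 2.531875]
Midpoint of [2.473438, 2.531875] = 2.502656

2.50266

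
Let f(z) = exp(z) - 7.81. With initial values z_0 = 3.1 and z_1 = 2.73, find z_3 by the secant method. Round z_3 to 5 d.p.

f(z_0) = 14.387951, f(z_1) = 7.522887
z_2 = 2.730000 - (7.522887)·(2.730000 - 3.100000)/(7.522887 - (14.387951)) = 2.324546; f(z_2) = 2.412038
z_3 = 2.324546 - (2.412038)·(2.324546 - 2.730000)/(2.412038 - (7.522887)) = 2.133194; f(z_3) = 0.631788

2.13319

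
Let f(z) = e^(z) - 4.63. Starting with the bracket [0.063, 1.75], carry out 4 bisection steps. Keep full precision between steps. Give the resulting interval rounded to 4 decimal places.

f(0.063000) = -3.564973, f(1.750000) = 1.124603 (opposite signs)
step 1: m = 0.906500, f(m) = -2.154357 < 0 → root in [0.906500, 1.750000]
step 2: m = 1.328250, f(m) = -0.855568 < 0 → root in [1.328250, 1.750000]
step 3: m = 1.539125, f(m) = 0.030511 > 0 → root in [1.328250, 1.539125]
step 4: m = 1.433688, f(m) = -0.435863 < 0 → root in [1.433688, 1.539125]

[1.4337, 1.5391]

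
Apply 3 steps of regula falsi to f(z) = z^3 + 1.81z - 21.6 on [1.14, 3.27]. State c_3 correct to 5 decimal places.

f(1.140000) = -18.055056, f(3.270000) = 19.284483
step 1: c = 2.169934, f(c) = -7.455035 < 0 → new bracket [2.169934, 3.270000]
step 2: c = 2.476635, f(c) = -1.926304 < 0 → new bracket [2.476635, 3.270000]
step 3: c = 2.548686, f(c) = -0.431120 < 0 → new bracket [2.548686, 3.270000]

2.54869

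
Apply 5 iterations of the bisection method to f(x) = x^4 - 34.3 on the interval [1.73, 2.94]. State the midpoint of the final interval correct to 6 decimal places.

f(1.730000) = -25.342550, f(2.940000) = 40.411821 (opposite signs)
step 1: m = 2.335000, f(m) = -4.573243 < 0 → root in [2.335000, 2.940000]
step 2: m = 2.637500, f(m) = 14.091588 > 0 → root in [2.335000, 2.637500]
step 3: m = 2.486250, f(m) = 3.910189 > 0 → root in [2.335000, 2.486250]
step 4: m = 2.410625, f(m) = -0.530967 < 0 → root in [2.410625, 2.486250]
step 5: m = 2.448437, f(m) = 1.638181 > 0 → root in [2.410625, 2.448437]
Midpoint of [2.410625, 2.448437] = 2.429531

2.429531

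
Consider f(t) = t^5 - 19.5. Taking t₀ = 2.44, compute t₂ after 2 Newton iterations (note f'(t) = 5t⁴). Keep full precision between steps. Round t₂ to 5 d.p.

1.86534

t_0 = 2.440000: f = 66.986661, f' = 177.226765 → t_1 = 2.440000 - (66.986661)/(177.226765) = 2.062029
t_1 = 2.062029: f = 17.779781, f' = 90.395889 → t_2 = 2.062029 - (17.779781)/(90.395889) = 1.865341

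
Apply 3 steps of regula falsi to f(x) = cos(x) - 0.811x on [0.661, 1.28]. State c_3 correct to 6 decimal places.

False-position update: c = (a·f(b) − b·f(a))/(f(b) − f(a)); replace the endpoint whose sign matches f(c).
f(0.661000) = 0.253308, f(1.280000) = -0.751365
step 1: c = 0.817068, f(c) = 0.021719 > 0 → new bracket [0.817068, 1.280000]
step 2: c = 0.830074, f(c) = 0.001631 > 0 → new bracket [0.830074, 1.280000]
step 3: c = 0.831049, f(c) = 0.000121 > 0 → new bracket [0.831049, 1.280000]

0.831049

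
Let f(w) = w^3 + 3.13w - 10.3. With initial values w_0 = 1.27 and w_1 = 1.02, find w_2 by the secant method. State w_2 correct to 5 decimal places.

1.87414

f(w_0) = -4.276517, f(w_1) = -6.046192
w_2 = 1.020000 - (-6.046192)·(1.020000 - 1.270000)/(-6.046192 - (-4.276517)) = 1.874139; f(w_2) = 2.148772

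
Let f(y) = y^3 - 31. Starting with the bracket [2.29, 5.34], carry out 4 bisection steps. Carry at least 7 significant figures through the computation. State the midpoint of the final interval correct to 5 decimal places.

f(2.290000) = -18.991011, f(5.340000) = 121.273304 (opposite signs)
step 1: m = 3.815000, f(m) = 24.524368 > 0 → root in [2.290000, 3.815000]
step 2: m = 3.052500, f(m) = -2.557549 < 0 → root in [3.052500, 3.815000]
step 3: m = 3.433750, f(m) = 9.486107 > 0 → root in [3.052500, 3.433750]
step 4: m = 3.243125, f(m) = 3.110734 > 0 → root in [3.052500, 3.243125]
Midpoint of [3.052500, 3.243125] = 3.147813

3.14781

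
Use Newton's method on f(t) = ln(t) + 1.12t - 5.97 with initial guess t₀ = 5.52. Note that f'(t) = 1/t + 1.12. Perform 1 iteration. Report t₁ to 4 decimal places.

t_0 = 5.520000: f = 1.920778, f' = 1.301159 → t_1 = 5.520000 - (1.920778)/(1.301159) = 4.043795

4.0438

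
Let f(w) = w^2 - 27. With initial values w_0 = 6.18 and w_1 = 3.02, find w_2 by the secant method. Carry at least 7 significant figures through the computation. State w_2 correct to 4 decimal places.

Secant update: w_(k+1) = w_k − f(w_k)·(w_k − w_(k-1))/(f(w_k) − f(w_(k-1))).
f(w_0) = 11.192400, f(w_1) = -17.879600
w_2 = 3.020000 - (-17.879600)·(3.020000 - 6.180000)/(-17.879600 - (11.192400)) = 4.963435; f(w_2) = -2.364315

4.9634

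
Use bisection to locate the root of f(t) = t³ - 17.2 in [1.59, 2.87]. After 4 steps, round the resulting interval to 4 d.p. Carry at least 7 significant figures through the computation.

[2.5500, 2.6300]

f(1.590000) = -13.180321, f(2.870000) = 6.439903 (opposite signs)
step 1: m = 2.230000, f(m) = -6.110433 < 0 → root in [2.230000, 2.870000]
step 2: m = 2.550000, f(m) = -0.618625 < 0 → root in [2.550000, 2.870000]
step 3: m = 2.710000, f(m) = 2.702511 > 0 → root in [2.550000, 2.710000]
step 4: m = 2.630000, f(m) = 0.991447 > 0 → root in [2.550000, 2.630000]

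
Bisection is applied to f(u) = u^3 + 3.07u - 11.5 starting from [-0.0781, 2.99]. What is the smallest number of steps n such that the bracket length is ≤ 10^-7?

25

Initial width b − a = 2.99 − -0.0781 = 3.068100.
After n steps the width is (b−a)/2^n; need (b−a)/2^n ≤ 10^-7.
So n ≥ log₂(3.068100/10^-7) = log₂(30681000.0000) ≈ 24.8708.
Hence n = 25.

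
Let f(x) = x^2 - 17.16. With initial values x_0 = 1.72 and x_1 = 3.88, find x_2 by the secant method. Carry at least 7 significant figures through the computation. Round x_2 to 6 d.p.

Secant update: x_(k+1) = x_k − f(x_k)·(x_k − x_(k-1))/(f(x_k) − f(x_(k-1))).
f(x_0) = -14.201600, f(x_1) = -2.105600
x_2 = 3.880000 - (-2.105600)·(3.880000 - 1.720000)/(-2.105600 - (-14.201600)) = 4.256000; f(x_2) = 0.953536

4.256000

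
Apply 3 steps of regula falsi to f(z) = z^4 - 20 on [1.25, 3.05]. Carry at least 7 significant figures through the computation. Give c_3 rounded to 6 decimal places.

1.987535

f(1.250000) = -17.558594, f(3.050000) = 66.536506
step 1: c = 1.625830, f(c) = -13.012841 < 0 → new bracket [1.625830, 3.050000]
step 2: c = 1.858799, f(c) = -8.062060 < 0 → new bracket [1.858799, 3.050000]
step 3: c = 1.987535, f(c) = -4.395171 < 0 → new bracket [1.987535, 3.050000]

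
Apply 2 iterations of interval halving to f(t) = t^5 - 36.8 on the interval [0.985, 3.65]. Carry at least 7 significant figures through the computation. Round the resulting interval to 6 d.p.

[1.651250, 2.317500]

f(0.985000) = -35.872783, f(3.650000) = 611.034873 (opposite signs)
step 1: m = 2.317500, f(m) = 30.049585 > 0 → root in [0.985000, 2.317500]
step 2: m = 1.651250, f(m) = -24.523794 < 0 → root in [1.651250, 2.317500]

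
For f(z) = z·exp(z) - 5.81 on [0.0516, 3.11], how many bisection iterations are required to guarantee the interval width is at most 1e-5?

19

Initial width b − a = 3.11 − 0.0516 = 3.058400.
After n steps the width is (b−a)/2^n; need (b−a)/2^n ≤ 1e-5.
So n ≥ log₂(3.058400/1e-5) = log₂(305840.0000) ≈ 18.2224.
Hence n = 19.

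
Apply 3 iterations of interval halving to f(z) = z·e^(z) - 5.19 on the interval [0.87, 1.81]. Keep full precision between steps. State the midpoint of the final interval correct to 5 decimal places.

f(0.870000) = -3.113388, f(1.810000) = 5.869910 (opposite signs)
step 1: m = 1.340000, f(m) = -0.072482 < 0 → root in [1.340000, 1.810000]
step 2: m = 1.575000, f(m) = 2.418418 > 0 → root in [1.340000, 1.575000]
step 3: m = 1.457500, f(m) = 1.070266 > 0 → root in [1.340000, 1.457500]
Midpoint of [1.340000, 1.457500] = 1.398750

1.39875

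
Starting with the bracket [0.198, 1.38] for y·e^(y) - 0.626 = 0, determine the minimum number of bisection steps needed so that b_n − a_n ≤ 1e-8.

27

Initial width b − a = 1.38 − 0.198 = 1.182000.
After n steps the width is (b−a)/2^n; need (b−a)/2^n ≤ 1e-8.
So n ≥ log₂(1.182000/1e-8) = log₂(118200000.0000) ≈ 26.8167.
Hence n = 27.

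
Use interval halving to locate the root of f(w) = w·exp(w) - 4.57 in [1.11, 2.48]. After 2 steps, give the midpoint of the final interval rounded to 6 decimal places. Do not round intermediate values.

1.281250

f(1.110000) = -1.201862, f(2.480000) = 25.044336 (opposite signs)
step 1: m = 1.795000, f(m) = 6.234957 > 0 → root in [1.110000, 1.795000]
step 2: m = 1.452500, f(m) = 1.637674 > 0 → root in [1.110000, 1.452500]
Midpoint of [1.110000, 1.452500] = 1.281250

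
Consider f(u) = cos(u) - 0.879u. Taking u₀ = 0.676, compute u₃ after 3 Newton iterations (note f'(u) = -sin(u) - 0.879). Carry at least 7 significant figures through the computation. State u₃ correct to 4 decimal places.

0.7959

u_0 = 0.676000: f = 0.185878, f' = -1.504678 → u_1 = 0.676000 - (0.185878)/(-1.504678) = 0.799533
u_1 = 0.799533: f = -0.005748, f' = -1.596031 → u_2 = 0.799533 - (-0.005748)/(-1.596031) = 0.795932
u_2 = 0.795932: f = -0.000005, f' = -1.593516 → u_3 = 0.795932 - (-0.000005)/(-1.593516) = 0.795929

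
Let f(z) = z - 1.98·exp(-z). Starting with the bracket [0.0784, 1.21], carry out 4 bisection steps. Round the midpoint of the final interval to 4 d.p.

0.8210

f(0.078400) = -1.752297, f(1.210000) = 0.619569 (opposite signs)
step 1: m = 0.644200, f(m) = -0.395463 < 0 → root in [0.644200, 1.210000]
step 2: m = 0.927100, f(m) = 0.143615 > 0 → root in [0.644200, 0.927100]
step 3: m = 0.785650, f(m) = -0.116880 < 0 → root in [0.785650, 0.927100]
step 4: m = 0.856375, f(m) = 0.015471 > 0 → root in [0.785650, 0.856375]
Midpoint of [0.785650, 0.856375] = 0.821012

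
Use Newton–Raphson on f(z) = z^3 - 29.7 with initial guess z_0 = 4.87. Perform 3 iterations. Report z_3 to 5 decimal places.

f'(z) = 3z^2
z_0 = 4.870000: f = 85.801303, f' = 71.150700 → z_1 = 4.870000 - (85.801303)/(71.150700) = 3.664091
z_1 = 3.664091: f = 19.492465, f' = 40.276678 → z_2 = 3.664091 - (19.492465)/(40.276678) = 3.180126
z_2 = 3.180126: f = 2.461269, f' = 30.339613 → z_3 = 3.180126 - (2.461269)/(30.339613) = 3.099003

3.09900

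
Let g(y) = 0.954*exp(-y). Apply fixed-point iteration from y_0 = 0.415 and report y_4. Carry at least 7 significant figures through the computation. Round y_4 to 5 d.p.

0.53738

y_1 = g(0.415000) = 0.629965
y_2 = g(0.629965) = 0.508111
y_3 = g(0.508111) = 0.573956
y_4 = g(0.573956) = 0.537381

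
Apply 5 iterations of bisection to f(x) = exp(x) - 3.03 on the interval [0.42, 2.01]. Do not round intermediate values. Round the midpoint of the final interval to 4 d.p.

1.0908

f(0.420000) = -1.508038, f(2.010000) = 4.433317 (opposite signs)
step 1: m = 1.215000, f(m) = 0.340294 > 0 → root in [0.420000, 1.215000]
step 2: m = 0.817500, f(m) = -0.765169 < 0 → root in [0.817500, 1.215000]
step 3: m = 1.016250, f(m) = -0.267185 < 0 → root in [1.016250, 1.215000]
step 4: m = 1.115625, f(m) = 0.021475 > 0 → root in [1.016250, 1.115625]
step 5: m = 1.065937, f(m) = -0.126440 < 0 → root in [1.065937, 1.115625]
Midpoint of [1.065937, 1.115625] = 1.090781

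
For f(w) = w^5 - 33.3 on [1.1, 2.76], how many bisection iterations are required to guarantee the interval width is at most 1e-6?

21

Initial width b − a = 2.76 − 1.1 = 1.660000.
After n steps the width is (b−a)/2^n; need (b−a)/2^n ≤ 1e-6.
So n ≥ log₂(1.660000/1e-6) = log₂(1660000.0000) ≈ 20.6628.
Hence n = 21.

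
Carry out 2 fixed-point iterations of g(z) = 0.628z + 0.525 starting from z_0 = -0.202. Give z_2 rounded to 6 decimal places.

0.775034

z_1 = g(-0.202000) = 0.398144
z_2 = g(0.398144) = 0.775034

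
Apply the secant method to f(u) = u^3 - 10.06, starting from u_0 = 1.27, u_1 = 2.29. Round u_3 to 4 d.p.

Secant update: u_(k+1) = u_k − f(u_k)·(u_k − u_(k-1))/(f(u_k) − f(u_(k-1))).
f(u_0) = -8.011617, f(u_1) = 1.948989
u_2 = 2.290000 - (1.948989)·(2.290000 - 1.270000)/(1.948989 - (-8.011617)) = 2.090417; f(u_2) = -0.925207
u_3 = 2.090417 - (-0.925207)·(2.090417 - 2.290000)/(-0.925207 - (1.948989)) = 2.154663; f(u_3) = -0.056822

2.1547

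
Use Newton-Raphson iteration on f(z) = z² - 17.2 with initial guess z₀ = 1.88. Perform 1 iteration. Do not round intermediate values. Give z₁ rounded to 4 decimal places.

f'(z) = 2z
z_0 = 1.880000: f = -13.665600, f' = 3.760000 → z_1 = 1.880000 - (-13.665600)/(3.760000) = 5.514468

5.5145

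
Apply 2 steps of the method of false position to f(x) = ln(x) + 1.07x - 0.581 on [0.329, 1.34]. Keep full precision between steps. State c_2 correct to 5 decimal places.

f(0.329000) = -1.340668, f(1.340000) = 1.145470
step 1: c = 0.874189, f(c) = 0.219924 > 0 → new bracket [0.329000, 0.874189]
step 2: c = 0.797359, f(c) = 0.045724 > 0 → new bracket [0.329000, 0.797359]

0.79736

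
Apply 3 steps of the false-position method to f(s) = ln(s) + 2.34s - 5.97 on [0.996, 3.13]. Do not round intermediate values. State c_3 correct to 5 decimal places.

2.21224

f(0.996000) = -3.643368, f(3.130000) = 2.495233
step 1: c = 2.262567, f(c) = 0.140906 > 0 → new bracket [0.996000, 2.262567]
step 2: c = 2.215407, f(c) = 0.009487 > 0 → new bracket [0.996000, 2.215407]
step 3: c = 2.212239, f(c) = 0.000646 > 0 → new bracket [0.996000, 2.212239]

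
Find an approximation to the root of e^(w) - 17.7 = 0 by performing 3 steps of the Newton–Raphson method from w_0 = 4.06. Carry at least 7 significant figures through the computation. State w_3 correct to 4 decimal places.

2.8787

Newton update: w ← w − f(w)/f'(w).
f'(w) = e^(w)
w_0 = 4.060000: f = 40.274311, f' = 57.974311 → w_1 = 4.060000 - (40.274311)/(57.974311) = 3.365308
w_1 = 3.365308: f = 11.242400, f' = 28.942400 → w_2 = 3.365308 - (11.242400)/(28.942400) = 2.976867
w_2 = 2.976867: f = 1.926234, f' = 19.626234 → w_3 = 2.976867 - (1.926234)/(19.626234) = 2.878721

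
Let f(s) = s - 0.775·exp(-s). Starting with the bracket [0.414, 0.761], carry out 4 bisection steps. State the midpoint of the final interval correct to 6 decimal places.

f(0.414000) = -0.098276, f(0.761000) = 0.398921 (opposite signs)
step 1: m = 0.587500, f(m) = 0.156821 > 0 → root in [0.414000, 0.587500]
step 2: m = 0.500750, f(m) = 0.031041 > 0 → root in [0.414000, 0.500750]
step 3: m = 0.457375, f(m) = -0.033156 < 0 → root in [0.457375, 0.500750]
step 4: m = 0.479063, f(m) = -0.000944 < 0 → root in [0.479063, 0.500750]
Midpoint of [0.479063, 0.500750] = 0.489906

0.489906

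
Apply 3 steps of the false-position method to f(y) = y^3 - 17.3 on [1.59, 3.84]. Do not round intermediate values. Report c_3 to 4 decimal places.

f(1.590000) = -13.280321, f(3.840000) = 39.323104
step 1: c = 2.158038, f(c) = -7.249747 < 0 → new bracket [2.158038, 3.840000]
step 2: c = 2.419860, f(c) = -3.129977 < 0 → new bracket [2.419860, 3.840000]
step 3: c = 2.524564, f(c) = -1.209891 < 0 → new bracket [2.524564, 3.840000]

2.5246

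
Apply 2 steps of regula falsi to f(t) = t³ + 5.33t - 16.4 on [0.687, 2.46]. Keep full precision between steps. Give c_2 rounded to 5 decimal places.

False-position update: c = (a·f(b) − b·f(a))/(f(b) − f(a)); replace the endpoint whose sign matches f(c).
f(0.687000) = -12.414047, f(2.460000) = 11.598736
step 1: c = 1.603600, f(c) = -3.729108 < 0 → new bracket [1.603600, 2.460000]
step 2: c = 1.811953, f(c) = -0.793334 < 0 → new bracket [1.811953, 2.460000]

1.81195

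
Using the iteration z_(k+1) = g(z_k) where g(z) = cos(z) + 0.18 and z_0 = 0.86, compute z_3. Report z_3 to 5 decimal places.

z_1 = g(0.860000) = 0.832437
z_2 = g(0.832437) = 0.853075
z_3 = g(0.853075) = 0.837670

0.83767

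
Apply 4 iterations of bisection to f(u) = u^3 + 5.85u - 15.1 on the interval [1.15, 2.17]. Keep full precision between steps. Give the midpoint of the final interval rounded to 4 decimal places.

f(1.150000) = -6.851625, f(2.170000) = 7.812813 (opposite signs)
step 1: m = 1.660000, f(m) = -0.814704 < 0 → root in [1.660000, 2.170000]
step 2: m = 1.915000, f(m) = 3.125486 > 0 → root in [1.660000, 1.915000]
step 3: m = 1.787500, f(m) = 1.068217 > 0 → root in [1.660000, 1.787500]
step 4: m = 1.723750, f(m) = 0.105740 > 0 → root in [1.660000, 1.723750]
Midpoint of [1.660000, 1.723750] = 1.691875

1.6919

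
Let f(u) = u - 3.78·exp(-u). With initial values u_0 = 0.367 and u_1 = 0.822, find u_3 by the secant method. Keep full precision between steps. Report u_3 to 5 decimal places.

f(u_0) = -2.251820, f(u_1) = -0.839505
u_2 = 0.822000 - (-0.839505)·(0.822000 - 0.367000)/(-0.839505 - (-2.251820)) = 1.092460; f(u_2) = -0.175316
u_3 = 1.092460 - (-0.175316)·(1.092460 - 0.822000)/(-0.175316 - (-0.839505)) = 1.163849; f(u_3) = -0.016576

1.16385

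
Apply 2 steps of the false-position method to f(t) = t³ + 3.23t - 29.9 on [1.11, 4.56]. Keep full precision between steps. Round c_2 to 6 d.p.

f(1.110000) = -24.947069, f(4.560000) = 79.647616
step 1: c = 1.932866, f(c) = -16.435715 < 0 → new bracket [1.932866, 4.560000]
step 2: c = 2.382255, f(c) = -8.685685 < 0 → new bracket [2.382255, 4.560000]

2.382255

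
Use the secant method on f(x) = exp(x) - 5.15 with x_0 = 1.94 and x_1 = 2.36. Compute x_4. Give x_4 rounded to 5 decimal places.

1.64029

f(x_0) = 1.808751, f(x_1) = 5.440951
x_2 = 2.360000 - (5.440951)·(2.360000 - 1.940000)/(5.440951 - (1.808751)) = 1.730850; f(x_2) = 0.495449
x_3 = 1.730850 - (0.495449)·(1.730850 - 2.360000)/(0.495449 - (5.440951)) = 1.667820; f(x_3) = 0.150602
x_4 = 1.667820 - (0.150602)·(1.667820 - 1.730850)/(0.150602 - (0.495449)) = 1.640294; f(x_4) = 0.006686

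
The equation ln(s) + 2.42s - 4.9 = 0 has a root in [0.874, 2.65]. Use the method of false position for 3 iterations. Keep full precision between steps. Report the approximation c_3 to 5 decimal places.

f(0.874000) = -2.919595, f(2.650000) = 2.487560
step 1: c = 1.832952, f(c) = 0.141671 > 0 → new bracket [0.874000, 1.832952]
step 2: c = 1.788573, f(c) = 0.009764 > 0 → new bracket [0.874000, 1.788573]
step 3: c = 1.785524, f(c) = 0.000681 > 0 → new bracket [0.874000, 1.785524]

1.78552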